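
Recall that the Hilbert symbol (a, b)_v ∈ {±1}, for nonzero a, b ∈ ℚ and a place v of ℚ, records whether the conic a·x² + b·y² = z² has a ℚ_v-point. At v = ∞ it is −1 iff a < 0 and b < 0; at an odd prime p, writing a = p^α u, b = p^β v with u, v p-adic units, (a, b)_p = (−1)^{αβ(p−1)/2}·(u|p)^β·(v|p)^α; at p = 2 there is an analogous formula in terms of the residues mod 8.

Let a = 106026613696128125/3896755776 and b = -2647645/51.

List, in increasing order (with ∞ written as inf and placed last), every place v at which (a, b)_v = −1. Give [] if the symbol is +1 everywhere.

[3, 7, 13, 17]

(a, b) ≡ (5, -255255) mod (ℚ^×)²; places V = {2, 3, 5, 7, 11, 13, 17, 23, ∞}.
(a,b)_11: α=4, u≡9; β=1, v≡1 (mod 11); (9|11)=+1, (1|11)=+1; sign (−1)^0·+1^1·+1^4 = +1.
(a,b)_17: α=-4, u≡5; β=-1, v≡1 (mod 17); (5|17)=-1, (1|17)=+1; sign (−1)^0·-1^-1·+1^-4 = -1.
(a,b)_2: α=-6, β=0; u≡5, v≡1 (mod 8); ε(u)ε(v)=0·0, αω(v)=-6·0, βω(u)=0·1; sum ≡ 0  ⇒  +1.
(a,b)_5: α=5, u≡1; β=1, v≡1 (mod 5); (1|5)=+1, (1|5)=+1; sign (−1)^0·+1^1·+1^5 = +1.
(a,b)_3: α=-6, u≡2; β=-1, v≡1 (mod 3); (2|3)=-1, (1|3)=+1; sign (−1)^0·-1^-1·+1^-6 = -1.
(a,b)_7: α=2, u≡6; β=1, v≡5 (mod 7); (6|7)=-1, (5|7)=-1; sign (−1)^0·-1^1·-1^2 = -1.
(a,b)_13: α=2, u≡2; β=1, v≡7 (mod 13); (2|13)=-1, (7|13)=-1; sign (−1)^0·-1^1·-1^2 = -1.
(a,b)_∞: sgn(5)=+, sgn(-255255)=−, so +1.
(a,b)_23: α=4, u≡19; β=2, v≡11 (mod 23); (19|23)=-1, (11|23)=-1; sign (−1)^0·-1^2·-1^4 = +1.
(5, -255255 / ℚ) ramifies at {3, 7, 13, 17}: a division algebra.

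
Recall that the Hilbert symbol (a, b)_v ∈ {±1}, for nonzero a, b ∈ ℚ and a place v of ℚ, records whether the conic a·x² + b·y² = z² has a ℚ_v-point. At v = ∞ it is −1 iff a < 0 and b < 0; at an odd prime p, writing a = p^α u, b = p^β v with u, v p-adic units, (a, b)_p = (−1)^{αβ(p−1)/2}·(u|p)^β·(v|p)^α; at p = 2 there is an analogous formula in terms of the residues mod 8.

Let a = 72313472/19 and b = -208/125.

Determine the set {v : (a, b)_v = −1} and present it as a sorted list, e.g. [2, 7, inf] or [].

(a, b) ≡ (177422, -65) mod (ℚ^×)²; places V = {2, 5, 7, 11, 13, 19, 23, 29, ∞}.
(a,b)_2: α=7, β=4; u≡7, v≡7 (mod 8); ε(u)ε(v)=1·1, αω(v)=7·0, βω(u)=4·0; sum ≡ 1  ⇒  -1.
(a,b)_13: α=0, u≡6; β=1, v≡11 (mod 13); (6|13)=-1, (11|13)=-1; sign (−1)^0·-1^1·-1^0 = -1.
(a,b)_7: α=1, u≡3; β=0, v≡5 (mod 7); (3|7)=-1, (5|7)=-1; sign (−1)^0·-1^0·-1^1 = -1.
(a,b)_23: α=1, u≡9; β=0, v≡16 (mod 23); (9|23)=+1, (16|23)=+1; sign (−1)^0·+1^0·+1^1 = +1.
(a,b)_29: α=1, u≡20; β=0, v≡22 (mod 29); (20|29)=+1, (22|29)=+1; sign (−1)^0·+1^0·+1^1 = +1.
(a,b)_11: α=2, u≡3; β=0, v≡3 (mod 11); (3|11)=+1, (3|11)=+1; sign (−1)^0·+1^0·+1^2 = +1.
(a,b)_∞: sgn(177422)=+, sgn(-65)=−, so +1.
(a,b)_5: α=0, u≡3; β=-3, v≡2 (mod 5); (3|5)=-1, (2|5)=-1; sign (−1)^0·-1^-3·-1^0 = -1.
(a,b)_19: α=-1, u≡4; β=0, v≡7 (mod 19); (4|19)=+1, (7|19)=+1; sign (−1)^0·+1^0·+1^-1 = +1.
Ram(177422, -65) = {2, 5, 7, 13}; no ℚ_2-point on the conic.

[2, 5, 7, 13]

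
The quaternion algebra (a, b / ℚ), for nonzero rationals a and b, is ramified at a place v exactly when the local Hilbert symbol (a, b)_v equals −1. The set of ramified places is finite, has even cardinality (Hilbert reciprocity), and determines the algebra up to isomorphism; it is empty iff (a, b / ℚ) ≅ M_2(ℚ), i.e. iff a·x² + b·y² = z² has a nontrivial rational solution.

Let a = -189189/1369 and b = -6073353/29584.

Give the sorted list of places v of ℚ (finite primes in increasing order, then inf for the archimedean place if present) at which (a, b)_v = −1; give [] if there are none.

Mod squares: a ≡ -429, b ≡ -33. Check v ∈ {∞, 2, 3, 7, 11, 13, 37, 43}.
v=2: v_2(a)=0, v_2(b)=-4; units ≡ 3, 7 (mod 8); ε·ε+αω+βω = 1·1+0·0+-4·1 ≡ 1  ⇒  (a,b)_2 = -1.
v=7: a=7^2·(≡6), b=7^0·(≡4) mod 7; (6|7)=-1, (4|7)=+1; (−1)^{2·0·3}·(-1)^0·(+1)^2 = +1.
v=43: a=43^0·(≡23), b=43^-2·(≡6) mod 43; (23|43)=+1, (6|43)=+1; (−1)^{0·-2·21}·(+1)^-2·(+1)^0 = +1.
v=37: a=37^-2·(≡29), b=37^0·(≡27) mod 37; (29|37)=-1, (27|37)=+1; (−1)^{-2·0·18}·(-1)^0·(+1)^-2 = +1.
v=∞: -429 < 0 and -33 < 0  ⇒  (a,b)_∞ = -1.
v=13: a=13^1·(≡5), b=13^2·(≡11) mod 13; (5|13)=-1, (11|13)=-1; (−1)^{1·2·6}·(-1)^2·(-1)^1 = -1.
v=3: a=3^3·(≡1), b=3^3·(≡1) mod 3; (1|3)=+1, (1|3)=+1; (−1)^{3·3·1}·(+1)^3·(+1)^3 = -1.
v=11: a=11^1·(≡1), b=11^3·(≡7) mod 11; (1|11)=+1, (7|11)=-1; (−1)^{1·3·5}·(+1)^3·(-1)^1 = +1.
(-429, -33 / ℚ) ramifies at {2, 3, 13, ∞}: a division algebra.

[2, 3, 13, inf]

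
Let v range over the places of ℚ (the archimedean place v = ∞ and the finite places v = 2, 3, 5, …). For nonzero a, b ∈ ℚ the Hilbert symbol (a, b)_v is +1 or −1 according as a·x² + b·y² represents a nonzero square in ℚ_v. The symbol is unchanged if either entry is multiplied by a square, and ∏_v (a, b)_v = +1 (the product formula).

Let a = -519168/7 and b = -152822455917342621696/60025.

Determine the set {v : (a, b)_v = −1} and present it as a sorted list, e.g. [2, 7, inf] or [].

[2, 3, 13, inf]

(a, b) ≡ (-21, -286) mod (ℚ^×)²; places V = {2, 3, 5, 7, 11, 13, ∞}.
(a,b)_3: α=1, u≡2; β=2, v≡2 (mod 3); (2|3)=-1, (2|3)=-1; sign (−1)^0·-1^2·-1^1 = -1.
(a,b)_∞: sgn(-21)=−, sgn(-286)=−, so -1.
(a,b)_5: α=0, u≡1; β=-2, v≡4 (mod 5); (1|5)=+1, (4|5)=+1; sign (−1)^0·+1^-2·+1^0 = +1.
(a,b)_7: α=-1, u≡1; β=-4, v≡2 (mod 7); (1|7)=+1, (2|7)=+1; sign (−1)^0·+1^-4·+1^-1 = +1.
(a,b)_11: α=0, u≡3; β=3, v≡10 (mod 11); (3|11)=+1, (10|11)=-1; sign (−1)^0·+1^3·-1^0 = +1.
(a,b)_2: α=10, β=35; u≡3, v≡1 (mod 8); ε(u)ε(v)=1·0, αω(v)=10·0, βω(u)=35·1; sum ≡ 1  ⇒  -1.
(a,b)_13: α=2, u≡5; β=5, v≡9 (mod 13); (5|13)=-1, (9|13)=+1; sign (−1)^0·-1^5·+1^2 = -1.
Ram(-21, -286) = {2, 3, 13, ∞}; no ℚ_2-point on the conic.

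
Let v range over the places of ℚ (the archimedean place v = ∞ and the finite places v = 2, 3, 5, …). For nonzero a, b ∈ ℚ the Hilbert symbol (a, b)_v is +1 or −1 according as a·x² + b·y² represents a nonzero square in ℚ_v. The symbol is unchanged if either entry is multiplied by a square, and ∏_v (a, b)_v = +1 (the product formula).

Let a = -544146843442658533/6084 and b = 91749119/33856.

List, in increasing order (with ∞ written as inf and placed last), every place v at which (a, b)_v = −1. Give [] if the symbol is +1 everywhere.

Mod squares: a ≡ -44854117, b ≡ 6479. Check v ∈ {∞, 2, 3, 7, 11, 13, 17, 19, 23, 31, 43}.
v=19: a=19^3·(≡7), b=19^1·(≡3) mod 19; (7|19)=+1, (3|19)=-1; (−1)^{3·1·9}·(+1)^1·(-1)^3 = +1.
v=11: a=11^3·(≡4), b=11^1·(≡10) mod 11; (4|11)=+1, (10|11)=-1; (−1)^{3·1·5}·(+1)^1·(-1)^3 = +1.
v=2: v_2(a)=-2, v_2(b)=-6; units ≡ 3, 7 (mod 8); ε·ε+αω+βω = 1·1+-2·0+-6·1 ≡ 1  ⇒  (a,b)_2 = -1.
v=∞: -44854117 < 0 and 6479 > 0  ⇒  (a,b)_∞ = +1.
v=7: a=7^1·(≡3), b=7^2·(≡2) mod 7; (3|7)=-1, (2|7)=+1; (−1)^{1·2·3}·(-1)^2·(+1)^1 = +1.
v=43: a=43^1·(≡5), b=43^0·(≡7) mod 43; (5|43)=-1, (7|43)=-1; (−1)^{1·0·21}·(-1)^0·(-1)^1 = -1.
v=23: a=23^1·(≡11), b=23^-2·(≡4) mod 23; (11|23)=-1, (4|23)=+1; (−1)^{1·-2·11}·(-1)^-2·(+1)^1 = +1.
v=31: a=31^3·(≡14), b=31^1·(≡12) mod 31; (14|31)=+1, (12|31)=-1; (−1)^{3·1·15}·(+1)^1·(-1)^3 = +1.
v=17: a=17^2·(≡16), b=17^2·(≡9) mod 17; (16|17)=+1, (9|17)=+1; (−1)^{2·2·8}·(+1)^2·(+1)^2 = +1.
v=3: a=3^-2·(≡2), b=3^0·(≡2) mod 3; (2|3)=-1, (2|3)=-1; (−1)^{-2·0·1}·(-1)^0·(-1)^-2 = +1.
v=13: a=13^-2·(≡4), b=13^0·(≡5) mod 13; (4|13)=+1, (5|13)=-1; (−1)^{-2·0·6}·(+1)^0·(-1)^-2 = +1.
|Ram(-44854117, 6479)| = 2, even; anisotropic at {2, 43}.

[2, 43]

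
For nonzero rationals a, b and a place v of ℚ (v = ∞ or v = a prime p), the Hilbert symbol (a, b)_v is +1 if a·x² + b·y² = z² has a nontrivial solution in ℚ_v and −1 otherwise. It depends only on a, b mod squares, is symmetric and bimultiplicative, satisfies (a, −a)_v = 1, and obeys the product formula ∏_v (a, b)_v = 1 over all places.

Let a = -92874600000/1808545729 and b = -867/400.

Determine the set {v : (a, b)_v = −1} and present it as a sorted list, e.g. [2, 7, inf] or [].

(a, b) ≡ (-65, -3) mod (ℚ^×)²; places V = {2, 3, 5, 7, 13, 17, 23, 43, ∞}.
(a,b)_5: α=5, u≡2; β=-2, v≡3 (mod 5); (2|5)=-1, (3|5)=-1; sign (−1)^0·-1^-2·-1^5 = -1.
(a,b)_3: α=6, u≡1; β=1, v≡2 (mod 3); (1|3)=+1, (2|3)=-1; sign (−1)^0·+1^1·-1^6 = +1.
(a,b)_7: α=2, u≡6; β=0, v≡1 (mod 7); (6|7)=-1, (1|7)=+1; sign (−1)^0·-1^0·+1^2 = +1.
(a,b)_43: α=-4, u≡41; β=0, v≡16 (mod 43); (41|43)=+1, (16|43)=+1; sign (−1)^0·+1^0·+1^-4 = +1.
(a,b)_2: α=6, β=-4; u≡7, v≡5 (mod 8); ε(u)ε(v)=1·0, αω(v)=6·1, βω(u)=-4·0; sum ≡ 0  ⇒  +1.
(a,b)_17: α=0, u≡6; β=2, v≡11 (mod 17); (6|17)=-1, (11|17)=-1; sign (−1)^0·-1^2·-1^0 = +1.
(a,b)_23: α=-2, u≡2; β=0, v≡11 (mod 23); (2|23)=+1, (11|23)=-1; sign (−1)^0·+1^0·-1^-2 = +1.
(a,b)_13: α=1, u≡8; β=0, v≡3 (mod 13); (8|13)=-1, (3|13)=+1; sign (−1)^0·-1^0·+1^1 = +1.
(a,b)_∞: sgn(-65)=−, sgn(-3)=−, so -1.
(-65, -3 / ℚ) ramifies at {5, ∞}: a division algebra.

[5, inf]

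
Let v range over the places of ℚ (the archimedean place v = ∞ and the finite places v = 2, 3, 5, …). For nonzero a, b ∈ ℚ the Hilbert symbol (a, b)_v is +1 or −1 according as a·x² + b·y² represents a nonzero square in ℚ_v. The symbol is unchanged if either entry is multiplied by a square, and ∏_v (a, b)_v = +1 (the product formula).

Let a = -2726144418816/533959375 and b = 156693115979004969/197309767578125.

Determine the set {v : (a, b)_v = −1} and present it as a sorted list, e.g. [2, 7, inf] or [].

Mod squares: a ≡ -1615, b ≡ 5. Check v ∈ {∞, 2, 3, 5, 7, 13, 17, 19, 23}.
v=2: v_2(a)=10, v_2(b)=0; units ≡ 1, 5 (mod 8); ε·ε+αω+βω = 0·0+10·1+0·0 ≡ 0  ⇒  (a,b)_2 = +1.
v=7: a=7^4·(≡2), b=7^2·(≡5) mod 7; (2|7)=+1, (5|7)=-1; (−1)^{4·2·3}·(+1)^2·(-1)^4 = +1.
v=19: a=19^-1·(≡18), b=19^-2·(≡9) mod 19; (18|19)=-1, (9|19)=+1; (−1)^{-1·-2·9}·(-1)^-2·(+1)^-1 = +1.
v=3: a=3^8·(≡2), b=3^18·(≡2) mod 3; (2|3)=-1, (2|3)=-1; (−1)^{8·18·1}·(-1)^18·(-1)^8 = +1.
v=23: a=23^-2·(≡3), b=23^-4·(≡20) mod 23; (3|23)=+1, (20|23)=-1; (−1)^{-2·-4·11}·(+1)^-4·(-1)^-2 = +1.
v=∞: -1615 < 0 and 5 > 0  ⇒  (a,b)_∞ = +1.
v=17: a=17^-1·(≡7), b=17^2·(≡10) mod 17; (7|17)=-1, (10|17)=-1; (−1)^{-1·2·8}·(-1)^2·(-1)^-1 = -1.
v=5: a=5^-5·(≡2), b=5^-9·(≡4) mod 5; (2|5)=-1, (4|5)=+1; (−1)^{-5·-9·2}·(-1)^-9·(+1)^-5 = -1.
v=13: a=13^2·(≡9), b=13^4·(≡8) mod 13; (9|13)=+1, (8|13)=-1; (−1)^{2·4·6}·(+1)^4·(-1)^2 = +1.
Ram(-1615, 5) = {5, 17}; no ℚ_5-point on the conic.

[5, 17]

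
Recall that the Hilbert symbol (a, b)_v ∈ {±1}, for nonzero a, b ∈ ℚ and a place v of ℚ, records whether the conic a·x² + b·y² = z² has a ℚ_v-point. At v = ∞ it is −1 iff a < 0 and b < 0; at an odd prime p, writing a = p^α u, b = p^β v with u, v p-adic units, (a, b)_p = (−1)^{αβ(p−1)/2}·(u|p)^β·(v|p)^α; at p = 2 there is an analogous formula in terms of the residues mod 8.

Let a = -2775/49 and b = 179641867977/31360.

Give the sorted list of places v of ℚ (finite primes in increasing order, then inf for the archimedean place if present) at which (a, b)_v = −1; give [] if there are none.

[3, 31]

Mod squares: a ≡ -111, b ≡ 7130. Check v ∈ {∞, 2, 3, 5, 7, 11, 13, 23, 31, 37}.
v=3: a=3^1·(≡2), b=3^2·(≡2) mod 3; (2|3)=-1, (2|3)=-1; (−1)^{1·2·1}·(-1)^2·(-1)^1 = -1.
v=13: a=13^0·(≡2), b=13^2·(≡6) mod 13; (2|13)=-1, (6|13)=-1; (−1)^{0·2·6}·(-1)^2·(-1)^0 = +1.
v=31: a=31^0·(≡6), b=31^1·(≡11) mod 31; (6|31)=-1, (11|31)=-1; (−1)^{0·1·15}·(-1)^1·(-1)^0 = -1.
v=11: a=11^0·(≡6), b=11^2·(≡8) mod 11; (6|11)=-1, (8|11)=-1; (−1)^{0·2·5}·(-1)^2·(-1)^0 = +1.
v=23: a=23^0·(≡18), b=23^1·(≡17) mod 23; (18|23)=+1, (17|23)=-1; (−1)^{0·1·11}·(+1)^1·(-1)^0 = +1.
v=∞: -111 < 0 and 7130 > 0  ⇒  (a,b)_∞ = +1.
v=7: a=7^-2·(≡4), b=7^-2·(≡4) mod 7; (4|7)=+1, (4|7)=+1; (−1)^{-2·-2·3}·(+1)^-2·(+1)^-2 = +1.
v=5: a=5^2·(≡1), b=5^-1·(≡1) mod 5; (1|5)=+1, (1|5)=+1; (−1)^{2·-1·2}·(+1)^-1·(+1)^2 = +1.
v=37: a=37^1·(≡3), b=37^2·(≡12) mod 37; (3|37)=+1, (12|37)=+1; (−1)^{1·2·18}·(+1)^2·(+1)^1 = +1.
v=2: v_2(a)=0, v_2(b)=-7; units ≡ 1, 5 (mod 8); ε·ε+αω+βω = 0·0+0·1+-7·0 ≡ 0  ⇒  (a,b)_2 = +1.
Ram(-111, 7130) = {3, 31}; no ℚ_3-point on the conic.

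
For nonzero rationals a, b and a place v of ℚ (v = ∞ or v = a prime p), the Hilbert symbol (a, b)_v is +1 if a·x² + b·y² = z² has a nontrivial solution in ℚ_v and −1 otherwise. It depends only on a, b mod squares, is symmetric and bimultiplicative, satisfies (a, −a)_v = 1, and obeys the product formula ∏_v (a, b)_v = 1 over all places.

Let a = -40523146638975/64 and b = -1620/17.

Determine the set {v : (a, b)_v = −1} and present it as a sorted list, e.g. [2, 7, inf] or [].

Mod squares: a ≡ -24871, b ≡ -85. Check v ∈ {∞, 2, 3, 5, 7, 11, 13, 17, 19, 23}.
v=17: a=17^1·(≡8), b=17^-1·(≡12) mod 17; (8|17)=+1, (12|17)=-1; (−1)^{1·-1·8}·(+1)^-1·(-1)^1 = -1.
v=11: a=11^1·(≡9), b=11^0·(≡5) mod 11; (9|11)=+1, (5|11)=+1; (−1)^{1·0·5}·(+1)^0·(+1)^1 = +1.
v=13: a=13^2·(≡8), b=13^0·(≡11) mod 13; (8|13)=-1, (11|13)=-1; (−1)^{2·0·6}·(-1)^0·(-1)^2 = +1.
v=3: a=3^6·(≡2), b=3^4·(≡2) mod 3; (2|3)=-1, (2|3)=-1; (−1)^{6·4·1}·(-1)^4·(-1)^6 = +1.
v=∞: -24871 < 0 and -85 < 0  ⇒  (a,b)_∞ = -1.
v=19: a=19^1·(≡15), b=19^0·(≡12) mod 19; (15|19)=-1, (12|19)=-1; (−1)^{1·0·9}·(-1)^0·(-1)^1 = -1.
v=2: v_2(a)=-6, v_2(b)=2; units ≡ 1, 3 (mod 8); ε·ε+αω+βω = 0·1+-6·1+2·0 ≡ 0  ⇒  (a,b)_2 = +1.
v=5: a=5^2·(≡4), b=5^1·(≡3) mod 5; (4|5)=+1, (3|5)=-1; (−1)^{2·1·2}·(+1)^1·(-1)^2 = +1.
v=23: a=23^2·(≡14), b=23^0·(≡17) mod 23; (14|23)=-1, (17|23)=-1; (−1)^{2·0·11}·(-1)^0·(-1)^2 = +1.
v=7: a=7^1·(≡6), b=7^0·(≡6) mod 7; (6|7)=-1, (6|7)=-1; (−1)^{1·0·3}·(-1)^0·(-1)^1 = -1.
|Ram(-24871, -85)| = 4, even; anisotropic at {7, 17, 19, ∞}.

[7, 17, 19, inf]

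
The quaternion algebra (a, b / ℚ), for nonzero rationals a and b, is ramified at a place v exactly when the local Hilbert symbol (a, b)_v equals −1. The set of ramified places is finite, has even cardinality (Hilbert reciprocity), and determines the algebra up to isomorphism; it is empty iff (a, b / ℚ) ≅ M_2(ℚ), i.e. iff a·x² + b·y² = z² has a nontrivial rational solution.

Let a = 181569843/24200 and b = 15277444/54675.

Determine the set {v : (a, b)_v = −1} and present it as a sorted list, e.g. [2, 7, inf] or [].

(a, b) ≡ (10166, 5187) mod (ℚ^×)²; places V = {2, 3, 5, 7, 11, 13, 17, 19, 23, 47, ∞}.
(a,b)_17: α=1, u≡12; β=0, v≡1 (mod 17); (12|17)=-1, (1|17)=+1; sign (−1)^0·-1^0·+1^1 = +1.
(a,b)_23: α=1, u≡7; β=0, v≡4 (mod 23); (7|23)=-1, (4|23)=+1; sign (−1)^0·-1^0·+1^1 = +1.
(a,b)_11: α=-2, u≡2; β=0, v≡10 (mod 11); (2|11)=-1, (10|11)=-1; sign (−1)^0·-1^0·-1^-2 = +1.
(a,b)_7: α=2, u≡1; β=1, v≡5 (mod 7); (1|7)=+1, (5|7)=-1; sign (−1)^0·+1^1·-1^2 = +1.
(a,b)_3: α=6, u≡2; β=-7, v≡1 (mod 3); (2|3)=-1, (1|3)=+1; sign (−1)^0·-1^-7·+1^6 = -1.
(a,b)_47: α=0, u≡8; β=2, v≡24 (mod 47); (8|47)=+1, (24|47)=+1; sign (−1)^0·+1^2·+1^0 = +1.
(a,b)_19: α=0, u≡11; β=1, v≡6 (mod 19); (11|19)=+1, (6|19)=+1; sign (−1)^0·+1^1·+1^0 = +1.
(a,b)_∞: sgn(10166)=+, sgn(5187)=+, so +1.
(a,b)_2: α=-3, β=2; u≡3, v≡3 (mod 8); ε(u)ε(v)=1·1, αω(v)=-3·1, βω(u)=2·1; sum ≡ 0  ⇒  +1.
(a,b)_5: α=-2, u≡1; β=-2, v≡2 (mod 5); (1|5)=+1, (2|5)=-1; sign (−1)^0·+1^-2·-1^-2 = +1.
(a,b)_13: α=1, u≡7; β=1, v≡4 (mod 13); (7|13)=-1, (4|13)=+1; sign (−1)^0·-1^1·+1^1 = -1.
Ram(10166, 5187) = {3, 13}; no ℚ_3-point on the conic.

[3, 13]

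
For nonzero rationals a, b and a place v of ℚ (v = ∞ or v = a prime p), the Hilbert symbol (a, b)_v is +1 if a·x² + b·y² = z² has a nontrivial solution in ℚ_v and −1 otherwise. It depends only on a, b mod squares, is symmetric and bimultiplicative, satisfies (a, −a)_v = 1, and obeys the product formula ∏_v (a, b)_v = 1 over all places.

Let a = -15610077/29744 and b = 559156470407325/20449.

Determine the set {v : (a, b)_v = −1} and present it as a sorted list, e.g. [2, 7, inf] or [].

[11, 23]

Mod squares: a ≡ -4807, b ≡ 437. Check v ∈ {∞, 2, 3, 5, 7, 11, 13, 19, 23}.
v=7: a=7^2·(≡4), b=7^4·(≡5) mod 7; (4|7)=+1, (5|7)=-1; (−1)^{2·4·3}·(+1)^4·(-1)^2 = +1.
v=19: a=19^1·(≡8), b=19^3·(≡17) mod 19; (8|19)=-1, (17|19)=+1; (−1)^{1·3·9}·(-1)^3·(+1)^1 = +1.
v=23: a=23^1·(≡20), b=23^1·(≡15) mod 23; (20|23)=-1, (15|23)=-1; (−1)^{1·1·11}·(-1)^1·(-1)^1 = -1.
v=5: a=5^0·(≡2), b=5^2·(≡2) mod 5; (2|5)=-1, (2|5)=-1; (−1)^{0·2·2}·(-1)^2·(-1)^0 = +1.
v=13: a=13^-2·(≡9), b=13^-2·(≡6) mod 13; (9|13)=+1, (6|13)=-1; (−1)^{-2·-2·6}·(+1)^-2·(-1)^-2 = +1.
v=2: v_2(a)=-4, v_2(b)=0; units ≡ 1, 5 (mod 8); ε·ε+αω+βω = 0·0+-4·1+0·0 ≡ 0  ⇒  (a,b)_2 = +1.
v=11: a=11^-1·(≡5), b=11^-2·(≡8) mod 11; (5|11)=+1, (8|11)=-1; (−1)^{-1·-2·5}·(+1)^-2·(-1)^-1 = -1.
v=3: a=3^6·(≡2), b=3^10·(≡2) mod 3; (2|3)=-1, (2|3)=-1; (−1)^{6·10·1}·(-1)^10·(-1)^6 = +1.
v=∞: -4807 < 0 and 437 > 0  ⇒  (a,b)_∞ = +1.
Ram(-4807, 437) = {11, 23}; no ℚ_11-point on the conic.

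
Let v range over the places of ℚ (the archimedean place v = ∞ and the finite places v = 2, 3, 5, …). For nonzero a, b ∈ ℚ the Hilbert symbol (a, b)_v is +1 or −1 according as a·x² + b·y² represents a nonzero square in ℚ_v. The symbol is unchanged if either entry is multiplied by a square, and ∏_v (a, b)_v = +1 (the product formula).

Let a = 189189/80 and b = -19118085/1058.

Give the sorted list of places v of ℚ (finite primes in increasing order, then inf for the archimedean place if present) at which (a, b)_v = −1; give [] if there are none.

Mod squares: a ≡ 2145, b ≡ -570. Check v ∈ {∞, 2, 3, 5, 7, 11, 13, 19, 23, 37}.
v=2: v_2(a)=-4, v_2(b)=-1; units ≡ 1, 3 (mod 8); ε·ε+αω+βω = 0·1+-4·1+-1·0 ≡ 0  ⇒  (a,b)_2 = +1.
v=37: a=37^0·(≡26), b=37^2·(≡6) mod 37; (26|37)=+1, (6|37)=-1; (−1)^{0·2·18}·(+1)^2·(-1)^0 = +1.
v=7: a=7^2·(≡6), b=7^2·(≡1) mod 7; (6|7)=-1, (1|7)=+1; (−1)^{2·2·3}·(-1)^2·(+1)^2 = +1.
v=23: a=23^0·(≡18), b=23^-2·(≡22) mod 23; (18|23)=+1, (22|23)=-1; (−1)^{0·-2·11}·(+1)^-2·(-1)^0 = +1.
v=3: a=3^3·(≡1), b=3^1·(≡2) mod 3; (1|3)=+1, (2|3)=-1; (−1)^{3·1·1}·(+1)^1·(-1)^3 = +1.
v=19: a=19^0·(≡11), b=19^1·(≡18) mod 19; (11|19)=+1, (18|19)=-1; (−1)^{0·1·9}·(+1)^1·(-1)^0 = +1.
v=5: a=5^-1·(≡4), b=5^1·(≡1) mod 5; (4|5)=+1, (1|5)=+1; (−1)^{-1·1·2}·(+1)^1·(+1)^-1 = +1.
v=11: a=11^1·(≡2), b=11^0·(≡7) mod 11; (2|11)=-1, (7|11)=-1; (−1)^{1·0·5}·(-1)^0·(-1)^1 = -1.
v=13: a=13^1·(≡3), b=13^0·(≡8) mod 13; (3|13)=+1, (8|13)=-1; (−1)^{1·0·6}·(+1)^0·(-1)^1 = -1.
v=∞: 2145 > 0 and -570 < 0  ⇒  (a,b)_∞ = +1.
(2145, -570 / ℚ) ramifies at {11, 13}: a division algebra.

[11, 13]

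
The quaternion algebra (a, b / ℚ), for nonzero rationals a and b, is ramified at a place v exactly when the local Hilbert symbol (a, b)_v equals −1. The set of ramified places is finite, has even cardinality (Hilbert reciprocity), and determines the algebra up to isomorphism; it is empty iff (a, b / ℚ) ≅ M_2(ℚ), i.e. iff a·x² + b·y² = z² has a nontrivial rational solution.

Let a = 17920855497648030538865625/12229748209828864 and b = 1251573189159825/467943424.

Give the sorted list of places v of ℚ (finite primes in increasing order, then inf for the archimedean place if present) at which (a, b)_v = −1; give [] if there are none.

[5, 31, 37, 43]

Mod squares: a ≡ 1614865, b ≡ 190231097. Check v ∈ {∞, 2, 3, 5, 7, 11, 13, 19, 29, 31, 37, 43}.
v=43: a=43^1·(≡16), b=43^1·(≡35) mod 43; (16|43)=+1, (35|43)=+1; (−1)^{1·1·21}·(+1)^1·(+1)^1 = -1.
v=3: a=3^10·(≡1), b=3^6·(≡2) mod 3; (1|3)=+1, (2|3)=-1; (−1)^{10·6·1}·(+1)^6·(-1)^10 = +1.
v=13: a=13^-8·(≡5), b=13^-4·(≡3) mod 13; (5|13)=-1, (3|13)=+1; (−1)^{-8·-4·6}·(-1)^-4·(+1)^-8 = +1.
v=2: v_2(a)=-10, v_2(b)=-14; units ≡ 1, 1 (mod 8); ε·ε+αω+βω = 0·0+-10·0+-14·0 ≡ 0  ⇒  (a,b)_2 = +1.
v=37: a=37^1·(≡35), b=37^1·(≡30) mod 37; (35|37)=-1, (30|37)=+1; (−1)^{1·1·18}·(-1)^1·(+1)^1 = -1.
v=29: a=29^1·(≡23), b=29^1·(≡25) mod 29; (23|29)=+1, (25|29)=+1; (−1)^{1·1·14}·(+1)^1·(+1)^1 = +1.
v=∞: 1614865 > 0 and 190231097 > 0  ⇒  (a,b)_∞ = +1.
v=31: a=31^2·(≡12), b=31^1·(≡21) mod 31; (12|31)=-1, (21|31)=-1; (−1)^{2·1·15}·(-1)^1·(-1)^2 = -1.
v=5: a=5^5·(≡3), b=5^2·(≡2) mod 5; (3|5)=-1, (2|5)=-1; (−1)^{5·2·2}·(-1)^2·(-1)^5 = -1.
v=11: a=11^-4·(≡10), b=11^0·(≡5) mod 11; (10|11)=-1, (5|11)=+1; (−1)^{-4·0·5}·(-1)^0·(+1)^-4 = +1.
v=7: a=7^5·(≡5), b=7^1·(≡1) mod 7; (5|7)=-1, (1|7)=+1; (−1)^{5·1·3}·(-1)^1·(+1)^5 = +1.
v=19: a=19^4·(≡5), b=19^3·(≡3) mod 19; (5|19)=+1, (3|19)=-1; (−1)^{4·3·9}·(+1)^3·(-1)^4 = +1.
Ram(1614865, 190231097) = {5, 31, 37, 43}; no ℚ_5-point on the conic.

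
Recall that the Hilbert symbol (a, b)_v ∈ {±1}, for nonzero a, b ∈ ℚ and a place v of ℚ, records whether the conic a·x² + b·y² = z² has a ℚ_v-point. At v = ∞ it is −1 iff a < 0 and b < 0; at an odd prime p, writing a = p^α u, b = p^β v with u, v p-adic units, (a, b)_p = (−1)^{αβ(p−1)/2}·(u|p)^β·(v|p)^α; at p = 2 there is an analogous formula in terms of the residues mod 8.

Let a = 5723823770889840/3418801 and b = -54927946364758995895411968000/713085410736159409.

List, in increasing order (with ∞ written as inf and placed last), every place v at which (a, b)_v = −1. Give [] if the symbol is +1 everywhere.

Mod squares: a ≡ 15, b ≡ -770. Check v ∈ {∞, 2, 3, 5, 7, 11, 13, 19, 23, 29, 43, 59}.
v=11: a=11^2·(≡9), b=11^5·(≡7) mod 11; (9|11)=+1, (7|11)=-1; (−1)^{2·5·5}·(+1)^5·(-1)^2 = +1.
v=5: a=5^1·(≡3), b=5^3·(≡4) mod 5; (3|5)=-1, (4|5)=+1; (−1)^{1·3·2}·(-1)^3·(+1)^1 = -1.
v=19: a=19^0·(≡13), b=19^-2·(≡1) mod 19; (13|19)=-1, (1|19)=+1; (−1)^{0·-2·9}·(-1)^-2·(+1)^0 = +1.
v=∞: 15 > 0 and -770 < 0  ⇒  (a,b)_∞ = +1.
v=2: v_2(a)=4, v_2(b)=11; units ≡ 7, 7 (mod 8); ε·ε+αω+βω = 1·1+4·0+11·0 ≡ 1  ⇒  (a,b)_2 = -1.
v=7: a=7^2·(≡1), b=7^5·(≡1) mod 7; (1|7)=+1, (1|7)=+1; (−1)^{2·5·3}·(+1)^5·(+1)^2 = +1.
v=23: a=23^0·(≡21), b=23^2·(≡9) mod 23; (21|23)=-1, (9|23)=+1; (−1)^{0·2·11}·(-1)^2·(+1)^0 = +1.
v=13: a=13^0·(≡2), b=13^-2·(≡10) mod 13; (2|13)=-1, (10|13)=+1; (−1)^{0·-2·6}·(-1)^-2·(+1)^0 = +1.
v=29: a=29^2·(≡18), b=29^0·(≡28) mod 29; (18|29)=-1, (28|29)=+1; (−1)^{2·0·14}·(-1)^0·(+1)^2 = +1.
v=3: a=3^15·(≡2), b=3^16·(≡1) mod 3; (2|3)=-1, (1|3)=+1; (−1)^{15·16·1}·(-1)^16·(+1)^15 = +1.
v=59: a=59^0·(≡46), b=59^2·(≡54) mod 59; (46|59)=+1, (54|59)=-1; (−1)^{0·2·29}·(+1)^2·(-1)^0 = +1.
v=43: a=43^-4·(≡16), b=43^-8·(≡24) mod 43; (16|43)=+1, (24|43)=+1; (−1)^{-4·-8·21}·(+1)^-8·(+1)^-4 = +1.
|Ram(15, -770)| = 2, even; anisotropic at {2, 5}.

[2, 5]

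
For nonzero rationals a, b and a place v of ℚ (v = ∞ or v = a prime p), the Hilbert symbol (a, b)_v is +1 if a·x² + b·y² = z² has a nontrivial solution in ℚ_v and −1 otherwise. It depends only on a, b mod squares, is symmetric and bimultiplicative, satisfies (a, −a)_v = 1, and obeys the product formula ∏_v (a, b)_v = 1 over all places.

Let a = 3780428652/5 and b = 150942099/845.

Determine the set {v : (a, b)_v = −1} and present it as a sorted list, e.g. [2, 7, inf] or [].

[2, 5, 11, 13]

(a, b) ≡ (15015, 53295) mod (ℚ^×)²; places V = {2, 3, 5, 7, 11, 13, 17, 19, ∞}.
(a,b)_11: α=3, u≡3; β=1, v≡9 (mod 11); (3|11)=+1, (9|11)=+1; sign (−1)^1·+1^1·+1^3 = -1.
(a,b)_2: α=2, β=0; u≡7, v≡7 (mod 8); ε(u)ε(v)=1·1, αω(v)=2·0, βω(u)=0·0; sum ≡ 1  ⇒  -1.
(a,b)_5: α=-1, u≡2; β=-1, v≡1 (mod 5); (2|5)=-1, (1|5)=+1; sign (−1)^0·-1^-1·+1^-1 = -1.
(a,b)_13: α=1, u≡6; β=-2, v≡7 (mod 13); (6|13)=-1, (7|13)=-1; sign (−1)^0·-1^-2·-1^1 = -1.
(a,b)_∞: sgn(15015)=+, sgn(53295)=+, so +1.
(a,b)_19: α=0, u≡4; β=1, v≡13 (mod 19); (4|19)=+1, (13|19)=-1; sign (−1)^0·+1^1·-1^0 = +1.
(a,b)_17: α=2, u≡2; β=3, v≡6 (mod 17); (2|17)=+1, (6|17)=-1; sign (−1)^0·+1^3·-1^2 = +1.
(a,b)_3: α=3, u≡1; β=1, v≡2 (mod 3); (1|3)=+1, (2|3)=-1; sign (−1)^1·+1^1·-1^3 = +1.
(a,b)_7: α=1, u≡3; β=2, v≡2 (mod 7); (3|7)=-1, (2|7)=+1; sign (−1)^0·-1^2·+1^1 = +1.
|Ram(15015, 53295)| = 4, even; anisotropic at {2, 5, 11, 13}.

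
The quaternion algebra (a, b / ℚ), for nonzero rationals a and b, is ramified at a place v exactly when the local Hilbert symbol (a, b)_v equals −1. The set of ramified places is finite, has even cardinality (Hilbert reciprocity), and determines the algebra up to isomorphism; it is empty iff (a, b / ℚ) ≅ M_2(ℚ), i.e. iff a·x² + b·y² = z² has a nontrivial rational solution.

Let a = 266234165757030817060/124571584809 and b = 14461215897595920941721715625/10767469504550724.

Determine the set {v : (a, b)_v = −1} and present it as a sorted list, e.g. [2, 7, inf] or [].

(a, b) ≡ (2130865, 125345) mod (ℚ^×)²; places V = {2, 3, 5, 7, 11, 13, 17, 19, 43, 53, ∞}.
(a,b)_53: α=1, u≡34; β=1, v≡12 (mod 53); (34|53)=-1, (12|53)=-1; sign (−1)^0·-1^1·-1^1 = +1.
(a,b)_17: α=3, u≡1; β=4, v≡13 (mod 17); (1|17)=+1, (13|17)=+1; sign (−1)^0·+1^4·+1^3 = +1.
(a,b)_7: α=-12, u≡4; β=-16, v≡5 (mod 7); (4|7)=+1, (5|7)=-1; sign (−1)^0·+1^-16·-1^-12 = +1.
(a,b)_∞: sgn(2130865)=+, sgn(125345)=+, so +1.
(a,b)_2: α=2, β=-2; u≡1, v≡1 (mod 8); ε(u)ε(v)=0·0, αω(v)=2·0, βω(u)=-2·0; sum ≡ 0  ⇒  +1.
(a,b)_3: α=-2, u≡1; β=-4, v≡2 (mod 3); (1|3)=+1, (2|3)=-1; sign (−1)^0·+1^-4·-1^-2 = +1.
(a,b)_11: α=7, u≡4; β=9, v≡2 (mod 11); (4|11)=+1, (2|11)=-1; sign (−1)^1·+1^9·-1^7 = +1.
(a,b)_5: α=1, u≡3; β=5, v≡1 (mod 5); (3|5)=-1, (1|5)=+1; sign (−1)^0·-1^5·+1^1 = -1.
(a,b)_43: α=1, u≡32; β=1, v≡42 (mod 43); (32|43)=-1, (42|43)=-1; sign (−1)^1·-1^1·-1^1 = -1.
(a,b)_19: α=2, u≡10; β=2, v≡10 (mod 19); (10|19)=-1, (10|19)=-1; sign (−1)^0·-1^2·-1^2 = +1.
(a,b)_13: α=2, u≡10; β=4, v≡12 (mod 13); (10|13)=+1, (12|13)=+1; sign (−1)^0·+1^4·+1^2 = +1.
|Ram(2130865, 125345)| = 2, even; anisotropic at {5, 43}.

[5, 43]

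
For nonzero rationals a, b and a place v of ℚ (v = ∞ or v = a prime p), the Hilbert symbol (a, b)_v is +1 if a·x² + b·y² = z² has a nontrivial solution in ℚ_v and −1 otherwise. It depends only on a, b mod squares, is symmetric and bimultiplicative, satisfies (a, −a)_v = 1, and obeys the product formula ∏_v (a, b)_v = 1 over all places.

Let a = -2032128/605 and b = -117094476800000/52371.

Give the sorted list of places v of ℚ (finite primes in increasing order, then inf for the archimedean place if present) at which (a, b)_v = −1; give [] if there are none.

[2, 5, 17, inf]

Mod squares: a ≡ -10, b ≡ -35530. Check v ∈ {∞, 2, 3, 5, 7, 11, 17, 19, 23}.
v=23: a=23^0·(≡2), b=23^-2·(≡11) mod 23; (2|23)=+1, (11|23)=-1; (−1)^{0·-2·11}·(+1)^-2·(-1)^0 = +1.
v=17: a=17^0·(≡12), b=17^3·(≡13) mod 17; (12|17)=-1, (13|17)=+1; (−1)^{0·3·8}·(-1)^3·(+1)^0 = -1.
v=2: v_2(a)=9, v_2(b)=13; units ≡ 3, 3 (mod 8); ε·ε+αω+βω = 1·1+9·1+13·1 ≡ 1  ⇒  (a,b)_2 = -1.
v=5: a=5^-1·(≡2), b=5^5·(≡4) mod 5; (2|5)=-1, (4|5)=+1; (−1)^{-1·5·2}·(-1)^5·(+1)^-1 = -1.
v=11: a=11^-2·(≡9), b=11^-1·(≡9) mod 11; (9|11)=+1, (9|11)=+1; (−1)^{-2·-1·5}·(+1)^-1·(+1)^-2 = +1.
v=19: a=19^0·(≡7), b=19^1·(≡11) mod 19; (7|19)=+1, (11|19)=+1; (−1)^{0·1·9}·(+1)^1·(+1)^0 = +1.
v=7: a=7^2·(≡1), b=7^2·(≡4) mod 7; (1|7)=+1, (4|7)=+1; (−1)^{2·2·3}·(+1)^2·(+1)^2 = +1.
v=∞: -10 < 0 and -35530 < 0  ⇒  (a,b)_∞ = -1.
v=3: a=3^4·(≡2), b=3^-2·(≡2) mod 3; (2|3)=-1, (2|3)=-1; (−1)^{4·-2·1}·(-1)^-2·(-1)^4 = +1.
(-10, -35530 / ℚ) ramifies at {2, 5, 17, ∞}: a division algebra.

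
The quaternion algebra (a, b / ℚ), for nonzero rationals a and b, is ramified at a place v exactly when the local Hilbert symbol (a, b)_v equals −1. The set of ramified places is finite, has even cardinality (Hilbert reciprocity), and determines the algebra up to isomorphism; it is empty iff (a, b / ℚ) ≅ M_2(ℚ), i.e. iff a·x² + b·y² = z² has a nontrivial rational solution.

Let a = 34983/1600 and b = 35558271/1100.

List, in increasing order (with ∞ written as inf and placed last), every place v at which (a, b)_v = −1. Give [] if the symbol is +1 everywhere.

Mod squares: a ≡ 23, b ≡ 341. Check v ∈ {∞, 2, 3, 5, 7, 11, 13, 17, 23, 31}.
v=11: a=11^0·(≡5), b=11^-1·(≡1) mod 11; (5|11)=+1, (1|11)=+1; (−1)^{0·-1·5}·(+1)^-1·(+1)^0 = +1.
v=2: v_2(a)=-6, v_2(b)=-2; units ≡ 7, 5 (mod 8); ε·ε+αω+βω = 1·0+-6·1+-2·0 ≡ 0  ⇒  (a,b)_2 = +1.
v=17: a=17^0·(≡7), b=17^2·(≡15) mod 17; (7|17)=-1, (15|17)=+1; (−1)^{0·2·8}·(-1)^2·(+1)^0 = +1.
v=3: a=3^2·(≡2), b=3^4·(≡2) mod 3; (2|3)=-1, (2|3)=-1; (−1)^{2·4·1}·(-1)^4·(-1)^2 = +1.
v=13: a=13^2·(≡12), b=13^0·(≡1) mod 13; (12|13)=+1, (1|13)=+1; (−1)^{2·0·6}·(+1)^0·(+1)^2 = +1.
v=23: a=23^1·(≡2), b=23^0·(≡7) mod 23; (2|23)=+1, (7|23)=-1; (−1)^{1·0·11}·(+1)^0·(-1)^1 = -1.
v=7: a=7^0·(≡1), b=7^2·(≡3) mod 7; (1|7)=+1, (3|7)=-1; (−1)^{0·2·3}·(+1)^2·(-1)^0 = +1.
v=31: a=31^0·(≡22), b=31^1·(≡11) mod 31; (22|31)=-1, (11|31)=-1; (−1)^{0·1·15}·(-1)^1·(-1)^0 = -1.
v=5: a=5^-2·(≡2), b=5^-2·(≡4) mod 5; (2|5)=-1, (4|5)=+1; (−1)^{-2·-2·2}·(-1)^-2·(+1)^-2 = +1.
v=∞: 23 > 0 and 341 > 0  ⇒  (a,b)_∞ = +1.
(23, 341 / ℚ) ramifies at {23, 31}: a division algebra.

[23, 31]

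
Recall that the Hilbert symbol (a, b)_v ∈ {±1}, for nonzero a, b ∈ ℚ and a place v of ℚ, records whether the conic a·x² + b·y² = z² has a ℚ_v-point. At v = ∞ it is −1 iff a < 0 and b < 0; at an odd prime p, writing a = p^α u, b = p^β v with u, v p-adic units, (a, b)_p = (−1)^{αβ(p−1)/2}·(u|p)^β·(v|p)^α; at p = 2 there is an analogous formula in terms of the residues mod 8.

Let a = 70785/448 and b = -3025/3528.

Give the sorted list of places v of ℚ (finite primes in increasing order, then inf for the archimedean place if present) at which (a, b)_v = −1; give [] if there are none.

(a, b) ≡ (455, -2) mod (ℚ^×)²; places V = {2, 3, 5, 7, 11, 13, ∞}.
(a,b)_5: α=1, u≡4; β=2, v≡3 (mod 5); (4|5)=+1, (3|5)=-1; sign (−1)^0·+1^2·-1^1 = -1.
(a,b)_3: α=2, u≡2; β=-2, v≡1 (mod 3); (2|3)=-1, (1|3)=+1; sign (−1)^0·-1^-2·+1^2 = +1.
(a,b)_13: α=1, u≡4; β=0, v≡6 (mod 13); (4|13)=+1, (6|13)=-1; sign (−1)^0·+1^0·-1^1 = -1.
(a,b)_2: α=-6, β=-3; u≡7, v≡7 (mod 8); ε(u)ε(v)=1·1, αω(v)=-6·0, βω(u)=-3·0; sum ≡ 1  ⇒  -1.
(a,b)_∞: sgn(455)=+, sgn(-2)=−, so +1.
(a,b)_11: α=2, u≡3; β=2, v≡1 (mod 11); (3|11)=+1, (1|11)=+1; sign (−1)^0·+1^2·+1^2 = +1.
(a,b)_7: α=-1, u≡1; β=-2, v≡3 (mod 7); (1|7)=+1, (3|7)=-1; sign (−1)^0·+1^-2·-1^-1 = -1.
Ram(455, -2) = {2, 5, 7, 13}; no ℚ_2-point on the conic.

[2, 5, 7, 13]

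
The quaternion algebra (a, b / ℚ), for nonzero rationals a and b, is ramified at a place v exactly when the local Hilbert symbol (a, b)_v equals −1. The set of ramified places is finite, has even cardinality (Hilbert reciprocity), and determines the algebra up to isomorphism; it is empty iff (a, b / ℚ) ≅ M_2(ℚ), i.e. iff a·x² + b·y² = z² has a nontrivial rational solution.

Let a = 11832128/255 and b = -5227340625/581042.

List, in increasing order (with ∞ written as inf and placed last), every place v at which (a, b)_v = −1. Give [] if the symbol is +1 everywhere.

Mod squares: a ≡ 19635, b ≡ -2210. Check v ∈ {∞, 2, 3, 5, 7, 11, 13, 17, 29}.
v=13: a=13^0·(≡6), b=13^1·(≡10) mod 13; (6|13)=-1, (10|13)=+1; (−1)^{0·1·6}·(-1)^1·(+1)^0 = -1.
v=7: a=7^5·(≡6), b=7^-4·(≡1) mod 7; (6|7)=-1, (1|7)=+1; (−1)^{5·-4·3}·(-1)^-4·(+1)^5 = +1.
v=5: a=5^-1·(≡3), b=5^5·(≡3) mod 5; (3|5)=-1, (3|5)=-1; (−1)^{-1·5·2}·(-1)^5·(-1)^-1 = +1.
v=∞: 19635 > 0 and -2210 < 0  ⇒  (a,b)_∞ = +1.
v=29: a=29^0·(≡27), b=29^2·(≡13) mod 29; (27|29)=-1, (13|29)=+1; (−1)^{0·2·14}·(-1)^2·(+1)^0 = +1.
v=2: v_2(a)=6, v_2(b)=-1; units ≡ 3, 7 (mod 8); ε·ε+αω+βω = 1·1+6·0+-1·1 ≡ 0  ⇒  (a,b)_2 = +1.
v=17: a=17^-1·(≡4), b=17^1·(≡14) mod 17; (4|17)=+1, (14|17)=-1; (−1)^{-1·1·8}·(+1)^1·(-1)^-1 = -1.
v=11: a=11^1·(≡1), b=11^-2·(≡9) mod 11; (1|11)=+1, (9|11)=+1; (−1)^{1·-2·5}·(+1)^-2·(+1)^1 = +1.
v=3: a=3^-1·(≡2), b=3^2·(≡1) mod 3; (2|3)=-1, (1|3)=+1; (−1)^{-1·2·1}·(-1)^2·(+1)^-1 = +1.
|Ram(19635, -2210)| = 2, even; anisotropic at {13, 17}.

[13, 17]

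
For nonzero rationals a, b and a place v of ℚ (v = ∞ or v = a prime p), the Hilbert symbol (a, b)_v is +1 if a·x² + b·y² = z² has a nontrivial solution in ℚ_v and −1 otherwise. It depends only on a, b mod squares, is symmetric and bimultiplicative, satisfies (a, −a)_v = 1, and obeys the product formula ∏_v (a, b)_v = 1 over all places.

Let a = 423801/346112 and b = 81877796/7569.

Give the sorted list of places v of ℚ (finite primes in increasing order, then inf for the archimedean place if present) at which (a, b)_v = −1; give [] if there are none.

[11, 13]

Mod squares: a ≡ 2, b ≡ 1001. Check v ∈ {∞, 2, 3, 7, 11, 13, 29, 31}.
v=∞: 2 > 0 and 1001 > 0  ⇒  (a,b)_∞ = +1.
v=11: a=11^0·(≡6), b=11^3·(≡4) mod 11; (6|11)=-1, (4|11)=+1; (−1)^{0·3·5}·(-1)^3·(+1)^0 = -1.
v=13: a=13^-2·(≡2), b=13^3·(≡12) mod 13; (2|13)=-1, (12|13)=+1; (−1)^{-2·3·6}·(-1)^3·(+1)^-2 = -1.
v=3: a=3^2·(≡2), b=3^-2·(≡2) mod 3; (2|3)=-1, (2|3)=-1; (−1)^{2·-2·1}·(-1)^-2·(-1)^2 = +1.
v=2: v_2(a)=-11, v_2(b)=2; units ≡ 1, 1 (mod 8); ε·ε+αω+βω = 0·0+-11·0+2·0 ≡ 0  ⇒  (a,b)_2 = +1.
v=7: a=7^2·(≡1), b=7^1·(≡5) mod 7; (1|7)=+1, (5|7)=-1; (−1)^{2·1·3}·(+1)^1·(-1)^2 = +1.
v=29: a=29^0·(≡21), b=29^-2·(≡17) mod 29; (21|29)=-1, (17|29)=-1; (−1)^{0·-2·14}·(-1)^-2·(-1)^0 = +1.
v=31: a=31^2·(≡8), b=31^0·(≡20) mod 31; (8|31)=+1, (20|31)=+1; (−1)^{2·0·15}·(+1)^0·(+1)^2 = +1.
Ram(2, 1001) = {11, 13}; no ℚ_11-point on the conic.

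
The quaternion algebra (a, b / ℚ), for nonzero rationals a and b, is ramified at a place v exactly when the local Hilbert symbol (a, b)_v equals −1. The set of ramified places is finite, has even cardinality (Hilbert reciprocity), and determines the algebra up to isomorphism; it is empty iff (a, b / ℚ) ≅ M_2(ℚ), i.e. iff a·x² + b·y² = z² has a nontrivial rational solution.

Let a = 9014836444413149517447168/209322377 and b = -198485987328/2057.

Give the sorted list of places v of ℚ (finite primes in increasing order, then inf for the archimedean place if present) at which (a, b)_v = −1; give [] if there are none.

Mod squares: a ≡ 629, b ≡ -7429. Check v ∈ {∞, 2, 3, 7, 11, 17, 19, 23, 29, 37}.
v=17: a=17^-1·(≡14), b=17^-1·(≡5) mod 17; (14|17)=-1, (5|17)=-1; (−1)^{-1·-1·8}·(-1)^-1·(-1)^-1 = +1.
v=11: a=11^-4·(≡8), b=11^-2·(≡7) mod 11; (8|11)=-1, (7|11)=-1; (−1)^{-4·-2·5}·(-1)^-2·(-1)^-4 = +1.
v=29: a=29^-2·(≡23), b=29^0·(≡9) mod 29; (23|29)=+1, (9|29)=+1; (−1)^{-2·0·14}·(+1)^0·(+1)^-2 = +1.
v=23: a=23^2·(≡12), b=23^1·(≡14) mod 23; (12|23)=+1, (14|23)=-1; (−1)^{2·1·11}·(+1)^1·(-1)^2 = +1.
v=7: a=7^2·(≡6), b=7^0·(≡6) mod 7; (6|7)=-1, (6|7)=-1; (−1)^{2·0·3}·(-1)^0·(-1)^2 = +1.
v=3: a=3^14·(≡2), b=3^4·(≡2) mod 3; (2|3)=-1, (2|3)=-1; (−1)^{14·4·1}·(-1)^4·(-1)^14 = +1.
v=37: a=37^5·(≡29), b=37^2·(≡31) mod 37; (29|37)=-1, (31|37)=-1; (−1)^{5·2·18}·(-1)^2·(-1)^5 = -1.
v=19: a=19^0·(≡18), b=19^1·(≡13) mod 19; (18|19)=-1, (13|19)=-1; (−1)^{0·1·9}·(-1)^1·(-1)^0 = -1.
v=∞: 629 > 0 and -7429 < 0  ⇒  (a,b)_∞ = +1.
v=2: v_2(a)=20, v_2(b)=12; units ≡ 5, 3 (mod 8); ε·ε+αω+βω = 0·1+20·1+12·1 ≡ 0  ⇒  (a,b)_2 = +1.
Ram(629, -7429) = {19, 37}; no ℚ_19-point on the conic.

[19, 37]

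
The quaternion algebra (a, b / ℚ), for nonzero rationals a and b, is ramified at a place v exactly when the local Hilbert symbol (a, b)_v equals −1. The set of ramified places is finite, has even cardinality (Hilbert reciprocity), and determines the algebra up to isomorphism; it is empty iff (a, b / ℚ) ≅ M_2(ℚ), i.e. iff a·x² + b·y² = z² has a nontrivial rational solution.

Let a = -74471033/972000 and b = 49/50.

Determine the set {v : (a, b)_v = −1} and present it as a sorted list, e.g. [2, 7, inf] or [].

(a, b) ≡ (-510, 2) mod (ℚ^×)²; places V = {2, 3, 5, 7, 13, 17, 23, ∞}.
(a,b)_13: α=2, u≡10; β=0, v≡8 (mod 13); (10|13)=+1, (8|13)=-1; sign (−1)^0·+1^0·-1^2 = +1.
(a,b)_7: α=2, u≡2; β=2, v≡1 (mod 7); (2|7)=+1, (1|7)=+1; sign (−1)^0·+1^2·+1^2 = +1.
(a,b)_2: α=-5, β=-1; u≡1, v≡1 (mod 8); ε(u)ε(v)=0·0, αω(v)=-5·0, βω(u)=-1·0; sum ≡ 0  ⇒  +1.
(a,b)_5: α=-3, u≡2; β=-2, v≡2 (mod 5); (2|5)=-1, (2|5)=-1; sign (−1)^0·-1^-2·-1^-3 = -1.
(a,b)_17: α=1, u≡8; β=0, v≡2 (mod 17); (8|17)=+1, (2|17)=+1; sign (−1)^0·+1^0·+1^1 = +1.
(a,b)_∞: sgn(-510)=−, sgn(2)=+, so +1.
(a,b)_23: α=2, u≡21; β=0, v≡18 (mod 23); (21|23)=-1, (18|23)=+1; sign (−1)^0·-1^0·+1^2 = +1.
(a,b)_3: α=-5, u≡1; β=0, v≡2 (mod 3); (1|3)=+1, (2|3)=-1; sign (−1)^0·+1^0·-1^-5 = -1.
(-510, 2 / ℚ) ramifies at {3, 5}: a division algebra.

[3, 5]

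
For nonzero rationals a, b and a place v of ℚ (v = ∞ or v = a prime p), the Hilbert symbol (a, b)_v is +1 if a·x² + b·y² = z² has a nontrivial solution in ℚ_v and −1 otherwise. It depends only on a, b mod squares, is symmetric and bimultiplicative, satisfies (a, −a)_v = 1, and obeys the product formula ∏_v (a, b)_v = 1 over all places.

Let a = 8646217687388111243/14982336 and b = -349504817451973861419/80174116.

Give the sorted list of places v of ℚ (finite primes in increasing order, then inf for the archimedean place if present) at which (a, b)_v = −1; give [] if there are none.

[17, 19, 31, 41]

(a, b) ≡ (11905457, -12486211) mod (ℚ^×)²; places V = {2, 3, 7, 11, 17, 19, 29, 31, 37, 41, 43, ∞}.
(a,b)_∞: sgn(11905457)=+, sgn(-12486211)=−, so +1.
(a,b)_3: α=-2, u≡2; β=8, v≡2 (mod 3); (2|3)=-1, (2|3)=-1; sign (−1)^0·-1^8·-1^-2 = +1.
(a,b)_7: α=4, u≡1; β=4, v≡2 (mod 7); (1|7)=+1, (2|7)=+1; sign (−1)^0·+1^4·+1^4 = +1.
(a,b)_2: α=-6, β=-2; u≡1, v≡5 (mod 8); ε(u)ε(v)=0·0, αω(v)=-6·1, βω(u)=-2·0; sum ≡ 0  ⇒  +1.
(a,b)_19: α=-1, u≡15; β=1, v≡18 (mod 19); (15|19)=-1, (18|19)=-1; sign (−1)^1·-1^1·-1^-1 = -1.
(a,b)_31: α=1, u≡28; β=3, v≡14 (mod 31); (28|31)=+1, (14|31)=+1; sign (−1)^1·+1^3·+1^1 = -1.
(a,b)_11: α=0, u≡1; β=-4, v≡8 (mod 11); (1|11)=+1, (8|11)=-1; sign (−1)^0·+1^-4·-1^0 = +1.
(a,b)_17: α=1, u≡5; β=1, v≡2 (mod 17); (5|17)=-1, (2|17)=+1; sign (−1)^0·-1^1·+1^1 = -1.
(a,b)_29: α=1, u≡1; β=1, v≡9 (mod 29); (1|29)=+1, (9|29)=+1; sign (−1)^0·+1^1·+1^1 = +1.
(a,b)_37: α=-2, u≡27; β=-2, v≡17 (mod 37); (27|37)=+1, (17|37)=-1; sign (−1)^0·+1^-2·-1^-2 = +1.
(a,b)_41: α=3, u≡22; β=0, v≡34 (mod 41); (22|41)=-1, (34|41)=-1; sign (−1)^0·-1^0·-1^3 = -1.
(a,b)_43: α=4, u≡13; β=3, v≡12 (mod 43); (13|43)=+1, (12|43)=-1; sign (−1)^0·+1^3·-1^4 = +1.
|Ram(11905457, -12486211)| = 4, even; anisotropic at {17, 19, 31, 41}.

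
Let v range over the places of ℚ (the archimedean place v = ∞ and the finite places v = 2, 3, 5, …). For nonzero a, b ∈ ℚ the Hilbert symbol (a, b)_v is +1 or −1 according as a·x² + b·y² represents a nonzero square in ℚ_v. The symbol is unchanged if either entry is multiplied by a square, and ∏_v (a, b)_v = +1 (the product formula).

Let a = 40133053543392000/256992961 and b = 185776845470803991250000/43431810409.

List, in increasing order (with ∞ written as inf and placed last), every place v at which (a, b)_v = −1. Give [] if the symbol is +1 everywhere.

[5, 19]

(a, b) ≡ (2755, 11165) mod (ℚ^×)²; places V = {2, 3, 5, 7, 11, 13, 17, 19, 23, 29, 31, 41, ∞}.
(a,b)_17: α=-2, u≡4; β=-2, v≡13 (mod 17); (4|17)=+1, (13|17)=+1; sign (−1)^0·+1^-2·+1^-2 = +1.
(a,b)_2: α=8, β=4; u≡3, v≡5 (mod 8); ε(u)ε(v)=1·0, αω(v)=8·1, βω(u)=4·1; sum ≡ 0  ⇒  +1.
(a,b)_7: α=0, u≡2; β=1, v≡6 (mod 7); (2|7)=+1, (6|7)=-1; sign (−1)^0·+1^1·-1^0 = +1.
(a,b)_13: α=0, u≡12; β=-2, v≡6 (mod 13); (12|13)=+1, (6|13)=-1; sign (−1)^0·+1^-2·-1^0 = +1.
(a,b)_23: α=-2, u≡16; β=-2, v≡15 (mod 23); (16|23)=+1, (15|23)=-1; sign (−1)^0·+1^-2·-1^-2 = +1.
(a,b)_19: α=3, u≡3; β=4, v≡14 (mod 19); (3|19)=-1, (14|19)=-1; sign (−1)^0·-1^4·-1^3 = -1.
(a,b)_5: α=3, u≡1; β=7, v≡2 (mod 5); (1|5)=+1, (2|5)=-1; sign (−1)^0·+1^7·-1^3 = -1.
(a,b)_31: α=2, u≡26; β=2, v≡18 (mod 31); (26|31)=-1, (18|31)=+1; sign (−1)^0·-1^2·+1^2 = +1.
(a,b)_∞: sgn(2755)=+, sgn(11165)=+, so +1.
(a,b)_3: α=8, u≡1; β=12, v≡2 (mod 3); (1|3)=+1, (2|3)=-1; sign (−1)^0·+1^12·-1^8 = +1.
(a,b)_29: α=1, u≡26; β=1, v≡17 (mod 29); (26|29)=-1, (17|29)=-1; sign (−1)^0·-1^1·-1^1 = +1.
(a,b)_41: α=-2, u≡2; β=-2, v≡34 (mod 41); (2|41)=+1, (34|41)=-1; sign (−1)^0·+1^-2·-1^-2 = +1.
(a,b)_11: α=0, u≡3; β=1, v≡1 (mod 11); (3|11)=+1, (1|11)=+1; sign (−1)^0·+1^1·+1^0 = +1.
Ram(2755, 11165) = {5, 19}; no ℚ_5-point on the conic.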